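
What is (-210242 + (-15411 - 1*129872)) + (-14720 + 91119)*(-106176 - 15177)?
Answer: -9271603372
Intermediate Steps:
(-210242 + (-15411 - 1*129872)) + (-14720 + 91119)*(-106176 - 15177) = (-210242 + (-15411 - 129872)) + 76399*(-121353) = (-210242 - 145283) - 9271247847 = -355525 - 9271247847 = -9271603372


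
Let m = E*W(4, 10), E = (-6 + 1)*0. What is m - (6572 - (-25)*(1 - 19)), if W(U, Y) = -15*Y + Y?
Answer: -6122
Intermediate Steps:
E = 0 (E = -5*0 = 0)
W(U, Y) = -14*Y
m = 0 (m = 0*(-14*10) = 0*(-140) = 0)
m - (6572 - (-25)*(1 - 19)) = 0 - (6572 - (-25)*(1 - 19)) = 0 - (6572 - (-25)*(-18)) = 0 - (6572 - 1*450) = 0 - (6572 - 450) = 0 - 1*6122 = 0 - 6122 = -6122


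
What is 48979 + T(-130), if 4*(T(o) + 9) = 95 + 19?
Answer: 97997/2 ≈ 48999.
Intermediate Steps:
T(o) = 39/2 (T(o) = -9 + (95 + 19)/4 = -9 + (¼)*114 = -9 + 57/2 = 39/2)
48979 + T(-130) = 48979 + 39/2 = 97997/2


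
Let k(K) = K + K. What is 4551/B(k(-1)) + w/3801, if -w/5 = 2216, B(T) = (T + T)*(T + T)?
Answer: 17121071/60816 ≈ 281.52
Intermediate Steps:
k(K) = 2*K
B(T) = 4*T² (B(T) = (2*T)*(2*T) = 4*T²)
w = -11080 (w = -5*2216 = -11080)
4551/B(k(-1)) + w/3801 = 4551/((4*(2*(-1))²)) - 11080/3801 = 4551/((4*(-2)²)) - 11080*1/3801 = 4551/((4*4)) - 11080/3801 = 4551/16 - 11080/3801 = 17121071/60816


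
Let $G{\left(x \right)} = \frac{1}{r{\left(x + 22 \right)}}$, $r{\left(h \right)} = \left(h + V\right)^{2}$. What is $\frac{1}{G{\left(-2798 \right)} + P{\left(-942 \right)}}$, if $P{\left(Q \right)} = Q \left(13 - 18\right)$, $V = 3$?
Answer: $\frac{7689529}{36217681591} \approx 0.00021231$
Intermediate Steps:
$P{\left(Q \right)} = - 5 Q$ ($P{\left(Q \right)} = Q \left(-5\right) = - 5 Q$)
$r{\left(h \right)} = \left(3 + h\right)^{2}$ ($r{\left(h \right)} = \left(h + 3\right)^{2} = \left(3 + h\right)^{2}$)
$G{\left(x \right)} = \frac{1}{\left(25 + x\right)^{2}}$ ($G{\left(x \right)} = \frac{1}{\left(3 + \left(x + 22\right)\right)^{2}} = \frac{1}{\left(3 + \left(22 + x\right)\right)^{2}} = \frac{1}{\left(25 + x\right)^{2}}$)
$\frac{1}{G{\left(-2798 \right)} + P{\left(-942 \right)}} = \frac{1}{\frac{1}{\left(25 - 2798\right)^{2}} - -4710} = \frac{1}{\frac{1}{7689529} + 4710} = \frac{1}{\frac{36217681591}{7689529}} = \frac{7689529}{36217681591}$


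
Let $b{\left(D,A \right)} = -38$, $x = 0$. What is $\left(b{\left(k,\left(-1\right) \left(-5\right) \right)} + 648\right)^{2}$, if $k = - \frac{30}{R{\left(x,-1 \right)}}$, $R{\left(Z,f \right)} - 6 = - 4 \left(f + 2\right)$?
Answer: $372100$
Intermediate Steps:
$R{\left(Z,f \right)} = -2 - 4 f$ ($R{\left(Z,f \right)} = 6 - 4 \left(f + 2\right) = 6 - 4 \left(2 + f\right) = 6 - \left(8 + 4 f\right) = -2 - 4 f$)
$k = -15$ ($k = - \frac{30}{-2 - -4} = - \frac{30}{-2 + 4} = - \frac{30}{2} = \left(-30\right) \frac{1}{2} = -15$)
$\left(b{\left(k,\left(-1\right) \left(-5\right) \right)} + 648\right)^{2} = \left(-38 + 648\right)^{2} = 610^{2} = 372100$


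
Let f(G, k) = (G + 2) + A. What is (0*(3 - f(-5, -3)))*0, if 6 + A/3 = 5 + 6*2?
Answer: 0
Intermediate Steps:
A = 33 (A = -18 + 3*(5 + 6*2) = -18 + 3*(5 + 12) = -18 + 3*17 = -18 + 51 = 33)
f(G, k) = 35 + G (f(G, k) = (G + 2) + 33 = (2 + G) + 33 = 35 + G)
(0*(3 - f(-5, -3)))*0 = (0*(3 - (35 - 5)))*0 = (0*(3 - 1*30))*0 = (0*(3 - 30))*0 = (0*(-27))*0 = 0*0 = 0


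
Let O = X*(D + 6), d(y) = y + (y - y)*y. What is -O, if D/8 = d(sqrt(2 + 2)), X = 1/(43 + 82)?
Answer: -22/125 ≈ -0.17600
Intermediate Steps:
X = 1/125 ≈ 0.0080000
d(y) = y (d(y) = y + 0*y = y + 0 = y)
D = 16 (D = 8*sqrt(2 + 2) = 8*sqrt(4) = 8*2 = 16)
O = 22/125 (O = (16 + 6)/125 = (1/125)*22 = 22/125 ≈ 0.17600)
-O = -1*22/125 = -22/125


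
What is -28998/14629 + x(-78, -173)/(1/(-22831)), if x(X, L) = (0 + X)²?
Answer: -2032023777714/14629 ≈ -1.3890e+8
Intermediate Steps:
x(X, L) = X²
-28998/14629 + x(-78, -173)/(1/(-22831)) = -28998/14629 + (-78)²/(1/(-22831)) = -28998*1/14629 + 6084/(-1/22831) = -28998/14629 + 6084*(-22831) = -28998/14629 - 138903804 = -2032023777714/14629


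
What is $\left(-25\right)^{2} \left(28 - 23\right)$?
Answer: $3125$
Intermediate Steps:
$\left(-25\right)^{2} \left(28 - 23\right) = 625 \left(28 - 23\right) = 625 \cdot 5 = 3125$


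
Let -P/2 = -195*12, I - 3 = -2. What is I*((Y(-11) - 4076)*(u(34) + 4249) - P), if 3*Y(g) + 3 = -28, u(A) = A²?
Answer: -66273935/3 ≈ -2.2091e+7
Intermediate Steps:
I = 1 (I = 3 - 2 = 1)
Y(g) = -31/3 (Y(g) = -1 + (⅓)*(-28) = -1 - 28/3 = -31/3)
P = 4680 (P = -(-390)*12 = -2*(-2340) = 4680)
I*((Y(-11) - 4076)*(u(34) + 4249) - P) = 1*((-31/3 - 4076)*(34² + 4249) - 1*4680) = 1*(-12259*(1156 + 4249)/3 - 4680) = 1*(-12259/3*5405 - 4680) = 1*(-66259895/3 - 4680) = 1*(-66273935/3) = -66273935/3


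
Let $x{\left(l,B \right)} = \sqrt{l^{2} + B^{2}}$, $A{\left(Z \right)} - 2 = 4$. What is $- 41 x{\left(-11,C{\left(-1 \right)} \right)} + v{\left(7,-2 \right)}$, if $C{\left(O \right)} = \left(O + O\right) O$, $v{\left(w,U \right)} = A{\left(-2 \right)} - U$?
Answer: $8 - 205 \sqrt{5} \approx -450.39$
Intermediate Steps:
$A{\left(Z \right)} = 6$ ($A{\left(Z \right)} = 2 + 4 = 6$)
$v{\left(w,U \right)} = 6 - U$
$C{\left(O \right)} = 2 O^{2}$ ($C{\left(O \right)} = 2 O O = 2 O^{2}$)
$x{\left(l,B \right)} = \sqrt{B^{2} + l^{2}}$
$- 41 x{\left(-11,C{\left(-1 \right)} \right)} + v{\left(7,-2 \right)} = - 41 \sqrt{\left(2 \left(-1\right)^{2}\right)^{2} + \left(-11\right)^{2}} + \left(6 - -2\right) = - 41 \sqrt{\left(2 \cdot 1\right)^{2} + 121} + \left(6 + 2\right) = - 41 \sqrt{2^{2} + 121} + 8 = - 41 \sqrt{4 + 121} + 8 = - 41 \sqrt{125} + 8 = - 41 \cdot 5 \sqrt{5} + 8 = - 205 \sqrt{5} + 8 = 8 - 205 \sqrt{5}$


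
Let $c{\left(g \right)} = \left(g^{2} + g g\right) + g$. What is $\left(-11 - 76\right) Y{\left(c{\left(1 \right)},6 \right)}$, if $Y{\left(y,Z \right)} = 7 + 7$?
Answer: $-1218$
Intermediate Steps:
$c{\left(g \right)} = g + 2 g^{2}$ ($c{\left(g \right)} = \left(g^{2} + g^{2}\right) + g = 2 g^{2} + g = g + 2 g^{2}$)
$Y{\left(y,Z \right)} = 14$
$\left(-11 - 76\right) Y{\left(c{\left(1 \right)},6 \right)} = \left(-11 - 76\right) 14 = \left(-87\right) 14 = -1218$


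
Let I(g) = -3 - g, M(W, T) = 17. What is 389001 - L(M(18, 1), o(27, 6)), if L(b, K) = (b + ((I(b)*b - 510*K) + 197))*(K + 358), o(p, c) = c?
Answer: 1548705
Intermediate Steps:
L(b, K) = (358 + K)*(197 + b - 510*K + b*(-3 - b)) (L(b, K) = (b + (((-3 - b)*b - 510*K) + 197))*(K + 358) = (b + ((b*(-3 - b) - 510*K) + 197))*(358 + K) = (b + ((-510*K + b*(-3 - b)) + 197))*(358 + K) = (b + (197 - 510*K + b*(-3 - b)))*(358 + K) = (197 + b - 510*K + b*(-3 - b))*(358 + K) = (358 + K)*(197 + b - 510*K + b*(-3 - b)))
389001 - L(M(18, 1), o(27, 6)) = 389001 - (70526 - 182383*6 - 716*17 - 510*6**2 - 358*17**2 - 1*6*17**2 - 2*6*17) = 389001 - (70526 - 1094298 - 12172 - 510*36 - 358*289 - 1*6*289 - 204) = 389001 - (70526 - 1094298 - 12172 - 18360 - 103462 - 1734 - 204) = 389001 - 1*(-1159704) = 389001 + 1159704 = 1548705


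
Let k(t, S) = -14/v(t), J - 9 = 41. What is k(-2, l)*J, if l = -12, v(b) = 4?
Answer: -175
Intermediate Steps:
J = 50 (J = 9 + 41 = 50)
k(t, S) = -7/2 (k(t, S) = -14/4 = -14*1/4 = -7/2)
k(-2, l)*J = -7/2*50 = -175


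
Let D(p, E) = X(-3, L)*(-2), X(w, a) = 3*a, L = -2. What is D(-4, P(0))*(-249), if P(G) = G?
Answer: -2988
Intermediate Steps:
D(p, E) = 12 (D(p, E) = (3*(-2))*(-2) = -6*(-2) = 12)
D(-4, P(0))*(-249) = 12*(-249) = -2988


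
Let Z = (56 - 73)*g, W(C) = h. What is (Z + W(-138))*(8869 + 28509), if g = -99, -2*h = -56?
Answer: 63953758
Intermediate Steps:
h = 28 (h = -½*(-56) = 28)
W(C) = 28
Z = 1683 (Z = (56 - 73)*(-99) = -17*(-99) = 1683)
(Z + W(-138))*(8869 + 28509) = (1683 + 28)*(8869 + 28509) = 1711*37378 = 63953758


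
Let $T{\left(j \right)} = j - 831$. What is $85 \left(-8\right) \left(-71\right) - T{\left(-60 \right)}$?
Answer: $49171$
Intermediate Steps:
$T{\left(j \right)} = -831 + j$
$85 \left(-8\right) \left(-71\right) - T{\left(-60 \right)} = 85 \left(-8\right) \left(-71\right) - \left(-831 - 60\right) = \left(-680\right) \left(-71\right) - -891 = 48280 + 891 = 49171$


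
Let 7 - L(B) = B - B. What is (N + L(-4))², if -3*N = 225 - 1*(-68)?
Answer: 73984/9 ≈ 8220.4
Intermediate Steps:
L(B) = 7 (L(B) = 7 - (B - B) = 7 - 1*0 = 7 + 0 = 7)
N = -293/3 (N = -(225 - 1*(-68))/3 = -(225 + 68)/3 = -⅓*293 = -293/3 ≈ -97.667)
(N + L(-4))² = (-293/3 + 7)² = (-272/3)² = 73984/9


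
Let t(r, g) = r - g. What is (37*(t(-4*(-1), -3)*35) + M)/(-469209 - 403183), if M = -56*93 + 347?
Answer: -1051/218098 ≈ -0.0048189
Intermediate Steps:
M = -4861 (M = -5208 + 347 = -4861)
(37*(t(-4*(-1), -3)*35) + M)/(-469209 - 403183) = (37*((-4*(-1) - 1*(-3))*35) - 4861)/(-469209 - 403183) = (37*((4 + 3)*35) - 4861)/(-872392) = (37*(7*35) - 4861)*(-1/872392) = (37*245 - 4861)*(-1/872392) = (9065 - 4861)*(-1/872392) = 4204*(-1/872392) = -1051/218098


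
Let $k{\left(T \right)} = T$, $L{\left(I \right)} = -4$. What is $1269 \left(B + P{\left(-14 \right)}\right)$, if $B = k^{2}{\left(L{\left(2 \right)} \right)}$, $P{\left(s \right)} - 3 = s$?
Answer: $6345$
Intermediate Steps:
$P{\left(s \right)} = 3 + s$
$B = 16$ ($B = \left(-4\right)^{2} = 16$)
$1269 \left(B + P{\left(-14 \right)}\right) = 1269 \left(16 + \left(3 - 14\right)\right) = 1269 \left(16 - 11\right) = 1269 \cdot 5 = 6345$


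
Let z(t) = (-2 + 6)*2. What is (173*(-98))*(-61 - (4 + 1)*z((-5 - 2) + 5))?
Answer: 1712354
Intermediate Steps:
z(t) = 8 (z(t) = 4*2 = 8)
(173*(-98))*(-61 - (4 + 1)*z((-5 - 2) + 5)) = (173*(-98))*(-61 - (4 + 1)*8) = -16954*(-61 - 5*8) = -16954*(-61 - 1*40) = -16954*(-61 - 40) = -16954*(-101) = 1712354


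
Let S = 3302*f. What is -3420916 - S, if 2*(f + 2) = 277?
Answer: -3871639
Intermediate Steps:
f = 273/2 (f = -2 + (½)*277 = -2 + 277/2 = 273/2 ≈ 136.50)
S = 450723 (S = 3302*(273/2) = 450723)
-3420916 - S = -3420916 - 1*450723 = -3420916 - 450723 = -3871639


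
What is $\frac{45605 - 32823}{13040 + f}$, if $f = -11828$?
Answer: $\frac{6391}{606} \approx 10.546$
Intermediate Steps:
$\frac{45605 - 32823}{13040 + f} = \frac{45605 - 32823}{13040 - 11828} = \frac{12782}{1212} = 12782 \cdot \frac{1}{1212} = \frac{6391}{606}$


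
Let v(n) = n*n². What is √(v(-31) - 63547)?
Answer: I*√93338 ≈ 305.51*I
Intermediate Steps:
v(n) = n³
√(v(-31) - 63547) = √((-31)³ - 63547) = √(-29791 - 63547) = √(-93338) = I*√93338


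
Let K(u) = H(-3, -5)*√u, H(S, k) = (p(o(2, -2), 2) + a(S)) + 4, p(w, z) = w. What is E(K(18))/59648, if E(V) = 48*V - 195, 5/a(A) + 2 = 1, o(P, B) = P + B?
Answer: -195/59648 - 9*√2/3728 ≈ -0.0066833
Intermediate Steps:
o(P, B) = B + P
a(A) = -5 (a(A) = 5/(-2 + 1) = 5/(-1) = 5*(-1) = -5)
H(S, k) = -1 (H(S, k) = ((-2 + 2) - 5) + 4 = (0 - 5) + 4 = -5 + 4 = -1)
K(u) = -√u
E(V) = -195 + 48*V
E(K(18))/59648 = (-195 + 48*(-√18))/59648 = (-195 + 48*(-3*√2))*(1/59648) = (-195 - 144*√2)*(1/59648) = -195/59648 - 9*√2/3728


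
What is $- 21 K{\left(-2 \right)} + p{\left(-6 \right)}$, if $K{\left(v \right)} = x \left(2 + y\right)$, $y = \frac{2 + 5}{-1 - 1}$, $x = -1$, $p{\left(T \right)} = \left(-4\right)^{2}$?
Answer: $- \frac{31}{2} \approx -15.5$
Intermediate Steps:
$p{\left(T \right)} = 16$
$y = - \frac{7}{2}$ ($y = \frac{7}{-2} = 7 \left(- \frac{1}{2}\right) = - \frac{7}{2} \approx -3.5$)
$K{\left(v \right)} = \frac{3}{2}$ ($K{\left(v \right)} = - (2 - \frac{7}{2}) = \left(-1\right) \left(- \frac{3}{2}\right) = \frac{3}{2}$)
$- 21 K{\left(-2 \right)} + p{\left(-6 \right)} = \left(-21\right) \frac{3}{2} + 16 = - \frac{63}{2} + 16 = - \frac{31}{2}$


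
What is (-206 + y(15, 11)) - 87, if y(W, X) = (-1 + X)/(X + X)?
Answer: -3218/11 ≈ -292.55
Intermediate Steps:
y(W, X) = (-1 + X)/(2*X) (y(W, X) = (-1 + X)/((2*X)) = (-1 + X)*(1/(2*X)) = (-1 + X)/(2*X))
(-206 + y(15, 11)) - 87 = (-206 + (½)*(-1 + 11)/11) - 87 = (-206 + (½)*(1/11)*10) - 87 = (-206 + 5/11) - 87 = -2261/11 - 87 = -3218/11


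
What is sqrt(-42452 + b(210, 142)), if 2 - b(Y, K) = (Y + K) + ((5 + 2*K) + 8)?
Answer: I*sqrt(43099) ≈ 207.6*I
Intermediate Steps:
b(Y, K) = -11 - Y - 3*K (b(Y, K) = 2 - ((Y + K) + ((5 + 2*K) + 8)) = 2 - ((K + Y) + (13 + 2*K)) = 2 - (13 + Y + 3*K) = 2 + (-13 - Y - 3*K) = -11 - Y - 3*K)
sqrt(-42452 + b(210, 142)) = sqrt(-42452 + (-11 - 1*210 - 3*142)) = sqrt(-42452 + (-11 - 210 - 426)) = sqrt(-42452 - 647) = sqrt(-43099) = I*sqrt(43099)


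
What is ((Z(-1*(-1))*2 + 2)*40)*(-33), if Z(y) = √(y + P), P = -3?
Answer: -2640 - 2640*I*√2 ≈ -2640.0 - 3733.5*I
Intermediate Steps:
Z(y) = √(-3 + y) (Z(y) = √(y - 3) = √(-3 + y))
((Z(-1*(-1))*2 + 2)*40)*(-33) = ((√(-3 - 1*(-1))*2 + 2)*40)*(-33) = ((√(-3 + 1)*2 + 2)*40)*(-33) = ((√(-2)*2 + 2)*40)*(-33) = (((I*√2)*2 + 2)*40)*(-33) = ((2*I*√2 + 2)*40)*(-33) = ((2 + 2*I*√2)*40)*(-33) = (80 + 80*I*√2)*(-33) = -2640 - 2640*I*√2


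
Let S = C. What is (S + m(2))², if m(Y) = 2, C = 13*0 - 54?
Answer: 2704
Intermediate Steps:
C = -54 (C = 0 - 54 = -54)
S = -54
(S + m(2))² = (-54 + 2)² = (-52)² = 2704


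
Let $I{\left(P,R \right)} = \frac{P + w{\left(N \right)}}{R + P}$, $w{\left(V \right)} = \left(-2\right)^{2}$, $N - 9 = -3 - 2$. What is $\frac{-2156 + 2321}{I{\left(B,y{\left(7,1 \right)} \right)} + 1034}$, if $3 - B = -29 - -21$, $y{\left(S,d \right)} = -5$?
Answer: $\frac{110}{691} \approx 0.15919$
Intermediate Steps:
$N = 4$ ($N = 9 - 5 = 4$)
$w{\left(V \right)} = 4$
$B = 11$ ($B = 3 - \left(-29 - -21\right) = 3 - \left(-29 + 21\right) = 3 - -8 = 3 + 8 = 11$)
$I{\left(P,R \right)} = \frac{4 + P}{P + R}$ ($I{\left(P,R \right)} = \frac{P + 4}{R + P} = \frac{4 + P}{P + R}$)
$\frac{-2156 + 2321}{I{\left(B,y{\left(7,1 \right)} \right)} + 1034} = \frac{-2156 + 2321}{\frac{4 + 11}{11 - 5} + 1034} = \frac{165}{\frac{1}{6} \cdot 15 + 1034} = \frac{165}{\frac{5}{2} + 1034} = \frac{165}{\frac{2073}{2}} = 165 \cdot \frac{2}{2073} = \frac{110}{691}$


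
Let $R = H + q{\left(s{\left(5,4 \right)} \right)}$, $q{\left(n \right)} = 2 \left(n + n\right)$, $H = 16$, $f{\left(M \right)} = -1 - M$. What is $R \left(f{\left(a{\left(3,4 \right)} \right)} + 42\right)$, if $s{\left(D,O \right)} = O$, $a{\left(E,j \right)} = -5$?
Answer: $1472$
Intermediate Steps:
$q{\left(n \right)} = 4 n$ ($q{\left(n \right)} = 2 \cdot 2 n = 4 n$)
$R = 32$ ($R = 16 + 4 \cdot 4 = 16 + 16 = 32$)
$R \left(f{\left(a{\left(3,4 \right)} \right)} + 42\right) = 32 \left(\left(-1 - -5\right) + 42\right) = 32 \left(\left(-1 + 5\right) + 42\right) = 32 \left(4 + 42\right) = 32 \cdot 46 = 1472$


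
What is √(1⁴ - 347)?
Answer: I*√346 ≈ 18.601*I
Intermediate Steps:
√(1⁴ - 347) = √(1 - 347) = √(-346) = I*√346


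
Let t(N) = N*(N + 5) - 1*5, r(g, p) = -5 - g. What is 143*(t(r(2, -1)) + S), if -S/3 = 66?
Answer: -27027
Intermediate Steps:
S = -198 (S = -3*66 = -198)
t(N) = -5 + N*(5 + N) (t(N) = N*(5 + N) - 5 = -5 + N*(5 + N))
143*(t(r(2, -1)) + S) = 143*((-5 + (-5 - 1*2)² + 5*(-5 - 1*2)) - 198) = 143*((-5 + (-5 - 2)² + 5*(-5 - 2)) - 198) = 143*((-5 + (-7)² + 5*(-7)) - 198) = 143*((-5 + 49 - 35) - 198) = 143*(9 - 198) = 143*(-189) = -27027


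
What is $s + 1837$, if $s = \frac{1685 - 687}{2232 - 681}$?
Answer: $\frac{2850185}{1551} \approx 1837.6$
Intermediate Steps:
$s = \frac{998}{1551} \approx 0.64346$
$s + 1837 = \frac{998}{1551} + 1837 = \frac{2850185}{1551}$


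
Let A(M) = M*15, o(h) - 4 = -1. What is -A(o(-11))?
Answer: -45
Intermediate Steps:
o(h) = 3 (o(h) = 4 - 1 = 3)
A(M) = 15*M
-A(o(-11)) = -15*3 = -1*45 = -45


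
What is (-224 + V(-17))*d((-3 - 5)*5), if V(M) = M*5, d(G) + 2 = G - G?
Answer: 618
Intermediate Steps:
d(G) = -2 (d(G) = -2 + (G - G) = -2 + 0 = -2)
V(M) = 5*M
(-224 + V(-17))*d((-3 - 5)*5) = (-224 + 5*(-17))*(-2) = (-224 - 85)*(-2) = -309*(-2) = 618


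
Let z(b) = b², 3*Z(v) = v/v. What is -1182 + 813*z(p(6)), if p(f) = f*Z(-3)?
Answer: 2070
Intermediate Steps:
Z(v) = ⅓ (Z(v) = (v/v)/3 = (⅓)*1 = ⅓)
p(f) = f/3 (p(f) = f*(⅓) = f/3)
-1182 + 813*z(p(6)) = -1182 + 813*((⅓)*6)² = -1182 + 813*2² = -1182 + 813*4 = -1182 + 3252 = 2070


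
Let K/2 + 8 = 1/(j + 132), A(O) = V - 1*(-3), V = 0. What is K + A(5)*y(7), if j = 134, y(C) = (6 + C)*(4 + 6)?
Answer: 49743/133 ≈ 374.01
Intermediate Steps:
y(C) = 60 + 10*C (y(C) = (6 + C)*10 = 60 + 10*C)
A(O) = 3 (A(O) = 0 - 1*(-3) = 0 + 3 = 3)
K = -2127/133 (K = -16 + 2/(134 + 132) = -16 + 2/266 = -16 + 2*(1/266) = -16 + 1/133 = -2127/133 ≈ -15.992)
K + A(5)*y(7) = -2127/133 + 3*(60 + 10*7) = -2127/133 + 3*(60 + 70) = -2127/133 + 3*130 = -2127/133 + 390 = 49743/133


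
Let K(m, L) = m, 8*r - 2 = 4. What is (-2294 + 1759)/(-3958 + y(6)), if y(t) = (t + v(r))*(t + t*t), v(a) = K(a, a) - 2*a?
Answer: 214/1495 ≈ 0.14314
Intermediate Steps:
r = ¾ (r = ¼ + (⅛)*4 = ¼ + ½ = ¾ ≈ 0.75000)
v(a) = -a (v(a) = a - 2*a = -a)
y(t) = (-¾ + t)*(t + t²) (y(t) = (t - 1*¾)*(t + t*t) = (t - ¾)*(t + t²) = (-¾ + t)*(t + t²))
(-2294 + 1759)/(-3958 + y(6)) = (-2294 + 1759)/(-3958 + (¼)*6*(-3 + 6 + 4*6²)) = -535/(-3958 + (¼)*6*(-3 + 6 + 4*36)) = -535/(-3958 + (¼)*6*(-3 + 6 + 144)) = -535/(-3958 + (¼)*6*147) = -535/(-3958 + 441/2) = -535/(-7475/2) = -535*(-2/7475) = 214/1495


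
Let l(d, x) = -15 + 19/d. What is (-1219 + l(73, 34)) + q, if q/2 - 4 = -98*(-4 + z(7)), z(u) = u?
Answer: -132403/73 ≈ -1813.7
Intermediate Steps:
q = -580 (q = 8 + 2*(-98*(-4 + 7)) = 8 + 2*(-98*3) = 8 + 2*(-294) = 8 - 588 = -580)
(-1219 + l(73, 34)) + q = (-1219 + (-15 + 19/73)) - 580 = (-1219 - 1076/73) - 580 = -90063/73 - 580 = -132403/73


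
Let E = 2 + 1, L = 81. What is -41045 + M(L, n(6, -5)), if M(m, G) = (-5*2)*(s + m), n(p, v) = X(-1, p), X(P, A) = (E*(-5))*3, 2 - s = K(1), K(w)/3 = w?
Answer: -41845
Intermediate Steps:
K(w) = 3*w
s = -1 (s = 2 - 3 = -1)
E = 3
X(P, A) = -45 (X(P, A) = (3*(-5))*3 = -15*3 = -45)
n(p, v) = -45
M(m, G) = 10 - 10*m (M(m, G) = (-5*2)*(-1 + m) = -10*(-1 + m) = 10 - 10*m)
-41045 + M(L, n(6, -5)) = -41045 + (10 - 10*81) = -41045 + (10 - 810) = -41045 - 800 = -41845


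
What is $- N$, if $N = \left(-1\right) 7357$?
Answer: $7357$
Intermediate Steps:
$N = -7357$
$- N = \left(-1\right) \left(-7357\right) = 7357$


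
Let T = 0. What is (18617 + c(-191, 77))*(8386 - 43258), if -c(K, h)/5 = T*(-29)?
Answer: -649212024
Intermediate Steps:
c(K, h) = 0 (c(K, h) = -0*(-29) = -5*0 = 0)
(18617 + c(-191, 77))*(8386 - 43258) = (18617 + 0)*(8386 - 43258) = 18617*(-34872) = -649212024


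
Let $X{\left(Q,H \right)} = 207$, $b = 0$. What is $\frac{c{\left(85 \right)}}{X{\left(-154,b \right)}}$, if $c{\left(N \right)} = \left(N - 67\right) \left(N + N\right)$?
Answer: $\frac{340}{23} \approx 14.783$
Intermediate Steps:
$c{\left(N \right)} = 2 N \left(-67 + N\right)$ ($c{\left(N \right)} = \left(-67 + N\right) 2 N = 2 N \left(-67 + N\right)$)
$\frac{c{\left(85 \right)}}{X{\left(-154,b \right)}} = \frac{2 \cdot 85 \left(-67 + 85\right)}{207} = 2 \cdot 85 \cdot 18 \cdot \frac{1}{207} = 3060 \cdot \frac{1}{207} = \frac{340}{23}$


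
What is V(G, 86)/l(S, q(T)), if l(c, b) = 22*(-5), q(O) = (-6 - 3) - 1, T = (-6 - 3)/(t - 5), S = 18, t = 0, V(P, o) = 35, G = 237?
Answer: -7/22 ≈ -0.31818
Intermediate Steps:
T = 9/5 (T = (-6 - 3)/(0 - 5) = -9/(-5) = -9*(-1/5) = 9/5 ≈ 1.8000)
q(O) = -10 (q(O) = -9 - 1 = -10)
l(c, b) = -110
V(G, 86)/l(S, q(T)) = 35/(-110) = 35*(-1/110) = -7/22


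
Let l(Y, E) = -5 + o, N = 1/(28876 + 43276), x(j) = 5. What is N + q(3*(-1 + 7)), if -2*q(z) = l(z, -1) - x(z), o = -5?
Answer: 541141/72152 ≈ 7.5000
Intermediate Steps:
N = 1/72152 ≈ 1.3860e-5
l(Y, E) = -10 (l(Y, E) = -5 - 5 = -10)
q(z) = 15/2 (q(z) = -(-10 - 1*5)/2 = -(-10 - 5)/2 = -½*(-15) = 15/2)
N + q(3*(-1 + 7)) = 1/72152 + 15/2 = 541141/72152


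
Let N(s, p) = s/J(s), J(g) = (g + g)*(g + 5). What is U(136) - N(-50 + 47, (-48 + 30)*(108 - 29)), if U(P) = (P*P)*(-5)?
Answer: -369921/4 ≈ -92480.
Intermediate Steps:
J(g) = 2*g*(5 + g) (J(g) = (2*g)*(5 + g) = 2*g*(5 + g))
U(P) = -5*P² (U(P) = P²*(-5) = -5*P²)
N(s, p) = 1/(2*(5 + s)) (N(s, p) = s/((2*s*(5 + s))) = s*(1/(2*s*(5 + s))) = 1/(2*(5 + s)))
U(136) - N(-50 + 47, (-48 + 30)*(108 - 29)) = -5*136² - 1/(2*(5 + (-50 + 47))) = -5*18496 - 1/(2*(5 - 3)) = -92480 - 1/(2*2) = -92480 - 1*¼ = -92480 - ¼ = -369921/4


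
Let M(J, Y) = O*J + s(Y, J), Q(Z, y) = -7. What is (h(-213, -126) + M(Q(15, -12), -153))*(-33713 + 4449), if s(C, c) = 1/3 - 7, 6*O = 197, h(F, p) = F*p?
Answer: -778466296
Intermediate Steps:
O = 197/6 (O = (⅙)*197 = 197/6 ≈ 32.833)
s(C, c) = -20/3 (s(C, c) = ⅓ - 7 = -20/3)
M(J, Y) = -20/3 + 197*J/6 (M(J, Y) = 197*J/6 - 20/3 = -20/3 + 197*J/6)
(h(-213, -126) + M(Q(15, -12), -153))*(-33713 + 4449) = (-213*(-126) + (-20/3 + (197/6)*(-7)))*(-33713 + 4449) = (26838 + (-20/3 - 1379/6))*(-29264) = (26838 - 473/2)*(-29264) = (53203/2)*(-29264) = -778466296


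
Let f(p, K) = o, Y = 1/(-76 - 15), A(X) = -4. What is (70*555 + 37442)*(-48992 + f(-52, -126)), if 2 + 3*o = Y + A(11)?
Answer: -1020433193996/273 ≈ -3.7378e+9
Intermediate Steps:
Y = -1/91 (Y = 1/(-91) = -1/91 ≈ -0.010989)
o = -547/273 (o = -⅔ + (-1/91 - 4)/3 = -⅔ + (⅓)*(-365/91) = -⅔ - 365/273 = -547/273 ≈ -2.0037)
f(p, K) = -547/273
(70*555 + 37442)*(-48992 + f(-52, -126)) = (70*555 + 37442)*(-48992 - 547/273) = (38850 + 37442)*(-13375363/273) = 76292*(-13375363/273) = -1020433193996/273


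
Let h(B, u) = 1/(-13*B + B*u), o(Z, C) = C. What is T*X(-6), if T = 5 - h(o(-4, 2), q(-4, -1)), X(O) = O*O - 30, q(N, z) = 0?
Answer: 393/13 ≈ 30.231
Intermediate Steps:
X(O) = -30 + O² (X(O) = O² - 30 = -30 + O²)
T = 131/26 (T = 5 - 1/(2*(-13 + 0)) = 5 - 1/(2*(-13)) = 5 - (-1)/(2*13) = 5 - 1*(-1/26) = 5 + 1/26 = 131/26 ≈ 5.0385)
T*X(-6) = 131*(-30 + (-6)²)/26 = 131*(-30 + 36)/26 = (131/26)*6 = 393/13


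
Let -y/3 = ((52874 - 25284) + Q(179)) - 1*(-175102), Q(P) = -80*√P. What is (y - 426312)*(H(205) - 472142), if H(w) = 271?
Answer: 488097699948 - 113249040*√179 ≈ 4.8658e+11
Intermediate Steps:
y = -608076 + 240*√179 (y = -3*(((52874 - 25284) - 80*√179) - 1*(-175102)) = -3*((27590 - 80*√179) + 175102) = -3*(202692 - 80*√179) = -608076 + 240*√179 ≈ -6.0487e+5)
(y - 426312)*(H(205) - 472142) = ((-608076 + 240*√179) - 426312)*(271 - 472142) = (-1034388 + 240*√179)*(-471871) = 488097699948 - 113249040*√179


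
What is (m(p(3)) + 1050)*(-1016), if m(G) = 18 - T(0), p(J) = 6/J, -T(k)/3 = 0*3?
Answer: -1085088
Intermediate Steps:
T(k) = 0 (T(k) = -0*3 = -3*0 = 0)
m(G) = 18 (m(G) = 18 - 1*0 = 18 + 0 = 18)
(m(p(3)) + 1050)*(-1016) = (18 + 1050)*(-1016) = 1068*(-1016) = -1085088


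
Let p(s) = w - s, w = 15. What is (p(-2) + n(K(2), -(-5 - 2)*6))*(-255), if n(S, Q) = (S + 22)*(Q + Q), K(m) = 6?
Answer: -604095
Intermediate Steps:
n(S, Q) = 2*Q*(22 + S) (n(S, Q) = (22 + S)*(2*Q) = 2*Q*(22 + S))
p(s) = 15 - s
(p(-2) + n(K(2), -(-5 - 2)*6))*(-255) = ((15 - 1*(-2)) + 2*(-(-5 - 2)*6)*(22 + 6))*(-255) = ((15 + 2) + 2*(-(-7)*6)*28)*(-255) = (17 + 2*(-1*(-42))*28)*(-255) = (17 + 2*42*28)*(-255) = (17 + 2352)*(-255) = 2369*(-255) = -604095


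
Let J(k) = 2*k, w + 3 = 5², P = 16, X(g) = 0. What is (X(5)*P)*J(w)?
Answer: 0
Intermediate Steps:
w = 22 (w = -3 + 5² = -3 + 25 = 22)
(X(5)*P)*J(w) = (0*16)*(2*22) = 0*44 = 0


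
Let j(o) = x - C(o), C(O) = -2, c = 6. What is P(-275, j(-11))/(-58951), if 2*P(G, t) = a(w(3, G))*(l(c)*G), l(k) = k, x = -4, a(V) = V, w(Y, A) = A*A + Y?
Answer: 62393100/58951 ≈ 1058.4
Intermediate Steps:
w(Y, A) = Y + A² (w(Y, A) = A² + Y = Y + A²)
j(o) = -2 (j(o) = -4 - 1*(-2) = -4 + 2 = -2)
P(G, t) = 3*G*(3 + G²) (P(G, t) = ((3 + G²)*(6*G))/2 = (6*G*(3 + G²))/2 = 3*G*(3 + G²))
P(-275, j(-11))/(-58951) = (3*(-275)*(3 + (-275)²))/(-58951) = (3*(-275)*(3 + 75625))*(-1/58951) = (3*(-275)*75628)*(-1/58951) = -62393100*(-1/58951) = 62393100/58951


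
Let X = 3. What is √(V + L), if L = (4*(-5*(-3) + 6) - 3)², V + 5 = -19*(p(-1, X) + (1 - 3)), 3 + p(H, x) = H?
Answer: √6670 ≈ 81.670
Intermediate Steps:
p(H, x) = -3 + H
V = 109 (V = -5 - 19*((-3 - 1) + (1 - 3)) = -5 - 19*(-4 - 2) = -5 - 19*(-6) = -5 + 114 = 109)
L = 6561 (L = (4*(15 + 6) - 3)² = (4*21 - 3)² = (84 - 3)² = 81² = 6561)
√(V + L) = √(109 + 6561) = √6670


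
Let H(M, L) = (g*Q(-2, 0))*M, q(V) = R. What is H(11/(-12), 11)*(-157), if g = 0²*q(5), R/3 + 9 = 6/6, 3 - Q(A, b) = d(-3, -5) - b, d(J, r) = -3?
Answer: 0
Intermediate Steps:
Q(A, b) = 6 + b (Q(A, b) = 3 - (-3 - b) = 3 + (3 + b) = 6 + b)
R = -24 (R = -27 + 3*(6/6) = -27 + 3*(6*(⅙)) = -27 + 3*1 = -27 + 3 = -24)
q(V) = -24
g = 0 (g = 0²*(-24) = 0*(-24) = 0)
H(M, L) = 0 (H(M, L) = (0*(6 + 0))*M = (0*6)*M = 0*M = 0)
H(11/(-12), 11)*(-157) = 0*(-157) = 0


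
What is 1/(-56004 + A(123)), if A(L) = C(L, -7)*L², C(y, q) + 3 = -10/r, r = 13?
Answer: -13/1469373 ≈ -8.8473e-6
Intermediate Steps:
C(y, q) = -49/13 (C(y, q) = -3 - 10/13 = -49/13)
A(L) = -49*L²/13
1/(-56004 + A(123)) = 1/(-56004 - 49/13*123²) = 1/(-56004 - 49/13*15129) = 1/(-56004 - 741321/13) = 1/(-1469373/13) = -13/1469373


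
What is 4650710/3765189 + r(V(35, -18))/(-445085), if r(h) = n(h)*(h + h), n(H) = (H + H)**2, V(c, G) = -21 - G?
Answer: 2070774541174/1675829146065 ≈ 1.2357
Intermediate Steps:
n(H) = 4*H**2 (n(H) = (2*H)**2 = 4*H**2)
r(h) = 8*h**3 (r(h) = (4*h**2)*(h + h) = (4*h**2)*(2*h) = 8*h**3)
4650710/3765189 + r(V(35, -18))/(-445085) = 4650710/3765189 + (8*(-21 - 1*(-18))**3)/(-445085) = 4650710*(1/3765189) + (8*(-21 + 18)**3)*(-1/445085) = 4650710/3765189 + (8*(-3)**3)*(-1/445085) = 4650710/3765189 + (8*(-27))*(-1/445085) = 4650710/3765189 - 216*(-1/445085) = 4650710/3765189 + 216/445085 = 2070774541174/1675829146065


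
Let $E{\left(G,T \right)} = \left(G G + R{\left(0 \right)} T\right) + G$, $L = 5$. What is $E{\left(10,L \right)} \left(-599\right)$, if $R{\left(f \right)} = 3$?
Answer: $-74875$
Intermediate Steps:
$E{\left(G,T \right)} = G + G^{2} + 3 T$ ($E{\left(G,T \right)} = \left(G G + 3 T\right) + G = \left(G^{2} + 3 T\right) + G = G + G^{2} + 3 T$)
$E{\left(10,L \right)} \left(-599\right) = \left(10 + 10^{2} + 3 \cdot 5\right) \left(-599\right) = \left(10 + 100 + 15\right) \left(-599\right) = 125 \left(-599\right) = -74875$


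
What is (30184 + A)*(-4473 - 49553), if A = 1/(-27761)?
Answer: -2662967037094/1633 ≈ -1.6307e+9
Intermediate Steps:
A = -1/27761 ≈ -3.6022e-5
(30184 + A)*(-4473 - 49553) = (30184 - 1/27761)*(-4473 - 49553) = (837938023/27761)*(-54026) = -2662967037094/1633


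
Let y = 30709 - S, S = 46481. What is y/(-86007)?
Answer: 15772/86007 ≈ 0.18338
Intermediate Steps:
y = -15772 (y = 30709 - 1*46481 = 30709 - 46481 = -15772)
y/(-86007) = -15772/(-86007) = -15772*(-1/86007) = 15772/86007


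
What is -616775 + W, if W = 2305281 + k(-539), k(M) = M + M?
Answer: 1687428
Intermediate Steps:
k(M) = 2*M
W = 2304203 (W = 2305281 + 2*(-539) = 2305281 - 1078 = 2304203)
-616775 + W = -616775 + 2304203 = 1687428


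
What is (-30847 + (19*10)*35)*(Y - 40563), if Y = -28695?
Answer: 1675835826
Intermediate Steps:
(-30847 + (19*10)*35)*(Y - 40563) = (-30847 + (19*10)*35)*(-28695 - 40563) = (-30847 + 190*35)*(-69258) = (-30847 + 6650)*(-69258) = -24197*(-69258) = 1675835826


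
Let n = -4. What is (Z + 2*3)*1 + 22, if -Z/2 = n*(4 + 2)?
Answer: 76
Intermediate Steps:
Z = 48 (Z = -(-8)*(4 + 2) = -(-8)*6 = -2*(-24) = 48)
(Z + 2*3)*1 + 22 = (48 + 2*3)*1 + 22 = (48 + 6)*1 + 22 = 54*1 + 22 = 54 + 22 = 76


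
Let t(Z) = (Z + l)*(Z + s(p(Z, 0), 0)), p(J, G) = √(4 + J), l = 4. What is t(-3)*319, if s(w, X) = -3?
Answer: -1914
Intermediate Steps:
t(Z) = (-3 + Z)*(4 + Z) (t(Z) = (Z + 4)*(Z - 3) = (4 + Z)*(-3 + Z) = (-3 + Z)*(4 + Z))
t(-3)*319 = (-12 - 3 + (-3)²)*319 = (-12 - 3 + 9)*319 = -6*319 = -1914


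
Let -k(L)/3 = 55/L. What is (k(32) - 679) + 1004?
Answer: 10235/32 ≈ 319.84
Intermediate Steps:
k(L) = -165/L
(k(32) - 679) + 1004 = (-165/32 - 679) + 1004 = -21893/32 + 1004 = 10235/32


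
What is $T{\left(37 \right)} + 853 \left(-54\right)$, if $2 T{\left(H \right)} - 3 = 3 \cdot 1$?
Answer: $-46059$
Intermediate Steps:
$T{\left(H \right)} = 3$ ($T{\left(H \right)} = \frac{3}{2} + \frac{3 \cdot 1}{2} = \frac{3}{2} + \frac{1}{2} \cdot 3 = \frac{3}{2} + \frac{3}{2} = 3$)
$T{\left(37 \right)} + 853 \left(-54\right) = 3 + 853 \left(-54\right) = 3 - 46062 = -46059$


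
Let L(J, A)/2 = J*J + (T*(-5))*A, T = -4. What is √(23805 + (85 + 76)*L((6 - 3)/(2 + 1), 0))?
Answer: √24127 ≈ 155.33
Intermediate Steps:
L(J, A) = 2*J² + 40*A (L(J, A) = 2*(J*J + (-4*(-5))*A) = 2*(J² + 20*A) = 2*J² + 40*A)
√(23805 + (85 + 76)*L((6 - 3)/(2 + 1), 0)) = √(23805 + (85 + 76)*(2*((6 - 3)/(2 + 1))² + 40*0)) = √(23805 + 161*(2*(3/3)² + 0)) = √(23805 + 161*(2*(3*(⅓))² + 0)) = √(23805 + 161*(2*1² + 0)) = √(23805 + 161*(2*1 + 0)) = √(23805 + 161*(2 + 0)) = √(23805 + 161*2) = √(23805 + 322) = √24127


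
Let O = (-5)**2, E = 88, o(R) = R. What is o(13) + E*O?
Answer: 2213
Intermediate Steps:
O = 25
o(13) + E*O = 13 + 88*25 = 13 + 2200 = 2213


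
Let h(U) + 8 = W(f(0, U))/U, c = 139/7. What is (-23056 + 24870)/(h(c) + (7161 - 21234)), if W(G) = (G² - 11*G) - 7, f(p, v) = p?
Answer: -126073/978654 ≈ -0.12882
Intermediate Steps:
W(G) = -7 + G² - 11*G
c = 139/7 (c = 139*(⅐) = 139/7 ≈ 19.857)
h(U) = -8 - 7/U (h(U) = -8 + (-7 + 0² - 11*0)/U = -8 + (-7 + 0 + 0)/U = -8 - 7/U)
(-23056 + 24870)/(h(c) + (7161 - 21234)) = (-23056 + 24870)/((-8 - 7/139/7) + (7161 - 21234)) = 1814/((-8 - 7*7/139) - 14073) = 1814/((-8 - 49/139) - 14073) = 1814/(-1161/139 - 14073) = 1814/(-1957308/139) = 1814*(-139/1957308) = -126073/978654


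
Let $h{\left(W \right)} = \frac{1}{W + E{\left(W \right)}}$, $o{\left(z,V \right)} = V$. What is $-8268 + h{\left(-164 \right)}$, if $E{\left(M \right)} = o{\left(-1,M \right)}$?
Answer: $- \frac{2711905}{328} \approx -8268.0$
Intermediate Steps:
$E{\left(M \right)} = M$
$h{\left(W \right)} = \frac{1}{2 W}$ ($h{\left(W \right)} = \frac{1}{W + W} = \frac{1}{2 W}$)
$-8268 + h{\left(-164 \right)} = -8268 + \frac{1}{2 \left(-164\right)} = -8268 + \frac{1}{2} \left(- \frac{1}{164}\right) = -8268 - \frac{1}{328} = - \frac{2711905}{328}$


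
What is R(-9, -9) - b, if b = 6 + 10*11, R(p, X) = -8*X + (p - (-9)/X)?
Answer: -54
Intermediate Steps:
R(p, X) = p - 8*X + 9/X (R(p, X) = -8*X + (p + 9/X) = p - 8*X + 9/X)
b = 116 (b = 6 + 110 = 116)
R(-9, -9) - b = (-9 - 8*(-9) + 9/(-9)) - 1*116 = (-9 + 72 + 9*(-1/9)) - 116 = (-9 + 72 - 1) - 116 = 62 - 116 = -54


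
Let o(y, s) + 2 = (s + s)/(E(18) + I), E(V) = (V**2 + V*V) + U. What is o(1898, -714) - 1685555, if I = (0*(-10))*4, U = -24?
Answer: -87649083/52 ≈ -1.6856e+6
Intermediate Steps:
I = 0 (I = 0*4 = 0)
E(V) = -24 + 2*V**2 (E(V) = (V**2 + V*V) - 24 = (V**2 + V**2) - 24 = 2*V**2 - 24 = -24 + 2*V**2)
o(y, s) = -2 + s/312 (o(y, s) = -2 + (s + s)/((-24 + 2*18**2) + 0) = -2 + (2*s)/((-24 + 2*324) + 0) = -2 + (2*s)/((-24 + 648) + 0) = -2 + (2*s)/(624 + 0) = -2 + (2*s)/624 = -2 + (2*s)*(1/624) = -2 + s/312)
o(1898, -714) - 1685555 = (-2 + (1/312)*(-714)) - 1685555 = (-2 - 119/52) - 1685555 = -223/52 - 1685555 = -87649083/52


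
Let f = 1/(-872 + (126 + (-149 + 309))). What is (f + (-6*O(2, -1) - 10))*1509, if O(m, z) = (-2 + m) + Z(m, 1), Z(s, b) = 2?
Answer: -19455537/586 ≈ -33201.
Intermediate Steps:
O(m, z) = m (O(m, z) = (-2 + m) + 2 = m)
f = -1/586 (f = 1/(-872 + (126 + 160)) = 1/(-872 + 286) = 1/(-586) = -1/586 ≈ -0.0017065)
(f + (-6*O(2, -1) - 10))*1509 = (-1/586 + (-6*2 - 10))*1509 = (-1/586 + (-12 - 10))*1509 = (-1/586 - 22)*1509 = -12893/586*1509 = -19455537/586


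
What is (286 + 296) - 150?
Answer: 432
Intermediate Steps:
(286 + 296) - 150 = 582 - 150 = 432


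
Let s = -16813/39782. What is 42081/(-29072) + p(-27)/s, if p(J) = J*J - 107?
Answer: -31307687867/21251632 ≈ -1473.2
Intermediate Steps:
s = -16813/39782 (s = -16813*1/39782 = -16813/39782 ≈ -0.42263)
p(J) = -107 + J**2 (p(J) = J**2 - 107 = -107 + J**2)
42081/(-29072) + p(-27)/s = 42081/(-29072) + (-107 + (-27)**2)/(-16813/39782) = 42081*(-1/29072) + (-107 + 729)*(-39782/16813) = -42081/29072 + 622*(-39782/16813) = -42081/29072 - 24744404/16813 = -31307687867/21251632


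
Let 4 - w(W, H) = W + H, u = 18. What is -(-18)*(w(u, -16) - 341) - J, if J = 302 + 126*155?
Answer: -25934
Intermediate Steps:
w(W, H) = 4 - H - W (w(W, H) = 4 - (W + H) = 4 - (H + W) = 4 + (-H - W) = 4 - H - W)
J = 19832 (J = 302 + 19530 = 19832)
-(-18)*(w(u, -16) - 341) - J = -(-18)*((4 - 1*(-16) - 1*18) - 341) - 1*19832 = -(-18)*((4 + 16 - 18) - 341) - 19832 = -(-18)*(2 - 341) - 19832 = -(-18)*(-339) - 19832 = -1*6102 - 19832 = -6102 - 19832 = -25934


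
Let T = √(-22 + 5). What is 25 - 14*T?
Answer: 25 - 14*I*√17 ≈ 25.0 - 57.723*I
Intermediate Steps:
T = I*√17 (T = √(-17) = I*√17 ≈ 4.1231*I)
25 - 14*T = 25 - 14*I*√17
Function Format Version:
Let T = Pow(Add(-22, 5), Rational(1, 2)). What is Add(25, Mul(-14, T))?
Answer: Add(25, Mul(-14, I, Pow(17, Rational(1, 2)))) ≈ Add(25.000, Mul(-57.723, I))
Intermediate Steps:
T = Mul(I, Pow(17, Rational(1, 2))) (T = Pow(-17, Rational(1, 2)) = Mul(I, Pow(17, Rational(1, 2))) ≈ Mul(4.1231, I))
Add(25, Mul(-14, T)) = Add(25, Mul(-14, Mul(I, Pow(17, Rational(1, 2))))) = Add(25, Mul(-14, I, Pow(17, Rational(1, 2))))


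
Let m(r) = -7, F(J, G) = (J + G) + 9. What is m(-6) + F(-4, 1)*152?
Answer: 905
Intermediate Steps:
F(J, G) = 9 + G + J (F(J, G) = (G + J) + 9 = 9 + G + J)
m(-6) + F(-4, 1)*152 = -7 + (9 + 1 - 4)*152 = -7 + 6*152 = -7 + 912 = 905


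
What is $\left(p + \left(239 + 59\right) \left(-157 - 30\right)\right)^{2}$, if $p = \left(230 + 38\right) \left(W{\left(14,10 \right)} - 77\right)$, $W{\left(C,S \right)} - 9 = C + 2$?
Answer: $4852794244$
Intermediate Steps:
$W{\left(C,S \right)} = 11 + C$ ($W{\left(C,S \right)} = 9 + \left(C + 2\right) = 9 + \left(2 + C\right) = 11 + C$)
$p = -13936$ ($p = \left(230 + 38\right) \left(\left(11 + 14\right) - 77\right) = 268 \left(25 - 77\right) = 268 \left(-52\right) = -13936$)
$\left(p + \left(239 + 59\right) \left(-157 - 30\right)\right)^{2} = \left(-13936 + \left(239 + 59\right) \left(-157 - 30\right)\right)^{2} = \left(-13936 + 298 \left(-187\right)\right)^{2} = \left(-13936 - 55726\right)^{2} = \left(-69662\right)^{2} = 4852794244$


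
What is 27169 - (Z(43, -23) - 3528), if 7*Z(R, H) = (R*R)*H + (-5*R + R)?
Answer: 257578/7 ≈ 36797.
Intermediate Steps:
Z(R, H) = -4*R/7 + H*R**2/7 (Z(R, H) = ((R*R)*H + (-5*R + R))/7 = (R**2*H - 4*R)/7 = (H*R**2 - 4*R)/7 = (-4*R + H*R**2)/7 = -4*R/7 + H*R**2/7)
27169 - (Z(43, -23) - 3528) = 27169 - ((1/7)*43*(-4 - 23*43) - 3528) = 27169 - ((1/7)*43*(-4 - 989) - 3528) = 27169 - ((1/7)*43*(-993) - 3528) = 27169 - (-42699/7 - 3528) = 27169 - 1*(-67395/7) = 27169 + 67395/7 = 257578/7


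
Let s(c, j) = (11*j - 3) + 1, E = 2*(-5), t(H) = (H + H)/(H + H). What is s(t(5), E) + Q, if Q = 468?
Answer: 356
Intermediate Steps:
t(H) = 1 (t(H) = (2*H)/((2*H)) = (2*H)*(1/(2*H)) = 1)
E = -10
s(c, j) = -2 + 11*j (s(c, j) = (-3 + 11*j) + 1 = -2 + 11*j)
s(t(5), E) + Q = (-2 + 11*(-10)) + 468 = (-2 - 110) + 468 = -112 + 468 = 356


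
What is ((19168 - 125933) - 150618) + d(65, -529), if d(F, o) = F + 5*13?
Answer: -257253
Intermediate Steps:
d(F, o) = 65 + F (d(F, o) = F + 65 = 65 + F)
((19168 - 125933) - 150618) + d(65, -529) = ((19168 - 125933) - 150618) + (65 + 65) = (-106765 - 150618) + 130 = -257383 + 130 = -257253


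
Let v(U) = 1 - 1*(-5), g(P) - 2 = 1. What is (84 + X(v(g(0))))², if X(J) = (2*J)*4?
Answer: 17424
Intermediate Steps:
g(P) = 3 (g(P) = 2 + 1 = 3)
v(U) = 6 (v(U) = 1 + 5 = 6)
X(J) = 8*J
(84 + X(v(g(0))))² = (84 + 8*6)² = (84 + 48)² = 132² = 17424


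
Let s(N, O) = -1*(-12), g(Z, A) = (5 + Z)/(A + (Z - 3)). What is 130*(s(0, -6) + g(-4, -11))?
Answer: 13975/9 ≈ 1552.8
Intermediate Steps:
g(Z, A) = (5 + Z)/(-3 + A + Z) (g(Z, A) = (5 + Z)/(A + (-3 + Z)) = (5 + Z)/(-3 + A + Z))
s(N, O) = 12
130*(s(0, -6) + g(-4, -11)) = 130*(12 + (5 - 4)/(-3 - 11 - 4)) = 130*(12 + 1/(-18)) = 130*(12 - 1/18*1) = 130*(12 - 1/18) = 130*(215/18) = 13975/9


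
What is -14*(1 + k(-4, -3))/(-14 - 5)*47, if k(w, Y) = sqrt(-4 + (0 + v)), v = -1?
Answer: 658/19 + 658*I*sqrt(5)/19 ≈ 34.632 + 77.439*I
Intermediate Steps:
k(w, Y) = I*sqrt(5) (k(w, Y) = sqrt(-4 + (0 - 1)) = sqrt(-4 - 1) = sqrt(-5) = I*sqrt(5))
-14*(1 + k(-4, -3))/(-14 - 5)*47 = -14*(1 + I*sqrt(5))/(-14 - 5)*47 = -14*(1 + I*sqrt(5))/(-19)*47 = -14*(1 + I*sqrt(5))*(-1)/19*47 = -14*(-1/19 - I*sqrt(5)/19)*47 = (14/19 + 14*I*sqrt(5)/19)*47 = 658/19 + 658*I*sqrt(5)/19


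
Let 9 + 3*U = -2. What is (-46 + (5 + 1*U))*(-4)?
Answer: 536/3 ≈ 178.67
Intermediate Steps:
U = -11/3 (U = -3 + (⅓)*(-2) = -3 - ⅔ = -11/3 ≈ -3.6667)
(-46 + (5 + 1*U))*(-4) = (-46 + (5 + 1*(-11/3)))*(-4) = (-46 + (5 - 11/3))*(-4) = (-46 + 4/3)*(-4) = -134/3*(-4) = 536/3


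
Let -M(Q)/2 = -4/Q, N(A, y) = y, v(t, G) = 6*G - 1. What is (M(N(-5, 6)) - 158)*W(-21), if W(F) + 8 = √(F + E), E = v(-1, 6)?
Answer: 3760/3 - 470*√14/3 ≈ 667.14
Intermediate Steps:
v(t, G) = -1 + 6*G
E = 35 (E = -1 + 6*6 = -1 + 36 = 35)
M(Q) = 8/Q (M(Q) = -(-8)/Q = 8/Q)
W(F) = -8 + √(35 + F) (W(F) = -8 + √(F + 35) = -8 + √(35 + F))
(M(N(-5, 6)) - 158)*W(-21) = (8/6 - 158)*(-8 + √(35 - 21)) = (8*(⅙) - 158)*(-8 + √14) = (4/3 - 158)*(-8 + √14) = -470*(-8 + √14)/3 = 3760/3 - 470*√14/3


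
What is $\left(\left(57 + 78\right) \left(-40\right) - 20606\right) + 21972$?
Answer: $-4034$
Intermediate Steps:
$\left(\left(57 + 78\right) \left(-40\right) - 20606\right) + 21972 = \left(135 \left(-40\right) - 20606\right) + 21972 = \left(-5400 - 20606\right) + 21972 = -26006 + 21972 = -4034$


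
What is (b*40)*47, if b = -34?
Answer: -63920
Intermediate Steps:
(b*40)*47 = -34*40*47 = -1360*47 = -63920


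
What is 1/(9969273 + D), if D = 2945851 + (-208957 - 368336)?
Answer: 1/12337831 ≈ 8.1052e-8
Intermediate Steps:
D = 2368558 (D = 2945851 - 577293 = 2368558)
1/(9969273 + D) = 1/(9969273 + 2368558) = 1/12337831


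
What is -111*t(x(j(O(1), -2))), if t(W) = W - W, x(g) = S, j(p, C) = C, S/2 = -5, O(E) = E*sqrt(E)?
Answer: 0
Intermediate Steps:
O(E) = E**(3/2)
S = -10 (S = 2*(-5) = -10)
x(g) = -10
t(W) = 0
-111*t(x(j(O(1), -2))) = -111*0 = 0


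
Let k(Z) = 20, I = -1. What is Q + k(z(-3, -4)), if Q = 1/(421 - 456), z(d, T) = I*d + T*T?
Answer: 699/35 ≈ 19.971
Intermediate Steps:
z(d, T) = T² - d (z(d, T) = -d + T*T = -d + T² = T² - d)
Q = -1/35 (Q = 1/(-35) = -1/35 ≈ -0.028571)
Q + k(z(-3, -4)) = -1/35 + 20 = 699/35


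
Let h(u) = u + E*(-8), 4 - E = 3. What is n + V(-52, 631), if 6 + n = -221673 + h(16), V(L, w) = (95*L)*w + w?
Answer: -3338180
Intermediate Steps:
E = 1 (E = 4 - 1*3 = 4 - 3 = 1)
V(L, w) = w + 95*L*w (V(L, w) = 95*L*w + w = w + 95*L*w)
h(u) = -8 + u (h(u) = u + 1*(-8) = u - 8 = -8 + u)
n = -221671 (n = -6 + (-221673 + (-8 + 16)) = -6 + (-221673 + 8) = -6 - 221665 = -221671)
n + V(-52, 631) = -221671 + 631*(1 + 95*(-52)) = -221671 + 631*(1 - 4940) = -221671 + 631*(-4939) = -221671 - 3116509 = -3338180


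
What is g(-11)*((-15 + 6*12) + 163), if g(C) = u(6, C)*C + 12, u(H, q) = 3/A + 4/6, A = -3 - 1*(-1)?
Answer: 13970/3 ≈ 4656.7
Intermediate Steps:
A = -2 (A = -3 + 1 = -2)
u(H, q) = -⅚ (u(H, q) = 3/(-2) + 4/6 = 3*(-½) + 4*(⅙) = -3/2 + ⅔ = -⅚)
g(C) = 12 - 5*C/6 (g(C) = -5*C/6 + 12 = 12 - 5*C/6)
g(-11)*((-15 + 6*12) + 163) = (12 - ⅚*(-11))*((-15 + 6*12) + 163) = (12 + 55/6)*((-15 + 72) + 163) = 127*(57 + 163)/6 = (127/6)*220 = 13970/3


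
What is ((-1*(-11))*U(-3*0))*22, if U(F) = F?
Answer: 0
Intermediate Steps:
((-1*(-11))*U(-3*0))*22 = ((-1*(-11))*(-3*0))*22 = (11*0)*22 = 0*22 = 0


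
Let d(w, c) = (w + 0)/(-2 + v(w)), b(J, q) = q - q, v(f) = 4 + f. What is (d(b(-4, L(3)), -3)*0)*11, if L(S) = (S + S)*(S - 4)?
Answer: 0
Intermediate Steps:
L(S) = 2*S*(-4 + S) (L(S) = (2*S)*(-4 + S) = 2*S*(-4 + S))
b(J, q) = 0
d(w, c) = w/(2 + w) (d(w, c) = (w + 0)/(-2 + (4 + w)) = w/(2 + w))
(d(b(-4, L(3)), -3)*0)*11 = ((0/(2 + 0))*0)*11 = ((0/2)*0)*11 = ((0*(½))*0)*11 = (0*0)*11 = 0*11 = 0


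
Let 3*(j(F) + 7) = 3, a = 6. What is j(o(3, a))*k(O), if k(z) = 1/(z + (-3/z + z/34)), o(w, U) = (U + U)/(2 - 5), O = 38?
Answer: -3876/25219 ≈ -0.15369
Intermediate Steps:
o(w, U) = -2*U/3 (o(w, U) = (2*U)/(-3) = (2*U)*(-1/3) = -2*U/3)
j(F) = -6 (j(F) = -7 + (1/3)*3 = -7 + 1 = -6)
k(z) = 1/(-3/z + 35*z/34) (k(z) = 1/(z + (-3/z + z*(1/34))) = 1/(z + (-3/z + z/34)) = 1/(-3/z + 35*z/34))
j(o(3, a))*k(O) = -204*38/(-102 + 35*38**2) = -204*38/(-102 + 35*1444) = -204*38/(-102 + 50540) = -204*38/50438 = -6*646/25219 = -3876/25219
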